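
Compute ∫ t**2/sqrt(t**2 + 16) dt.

Substitute t = 4·tan(θ), so dt = 4·sec(θ)^2 dθ and the radical becomes sqrt(t**2 + 16) = 4·sec(θ) by the Pythagorean identity.
Integrate the resulting trig expression in θ, then back-substitute tan(θ) = t/4, sec(θ) = sqrt(t**2 + 16)/4 (absorbing any constant into C).

t*sqrt(t**2 + 16)/2 - 8*log(t + sqrt(t**2 + 16)) + C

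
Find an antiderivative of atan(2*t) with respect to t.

t*atan(2*t) - log(4*t**2 + 1)/4 + C

Use integration by parts with u = arctan(2*t), dv = dt.
Then du = 2/(4*t**2 + 1) dt.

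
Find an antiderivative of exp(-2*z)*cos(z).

Let I denote the integral. Integrate by parts with u = cos(z), dv = exp(-2*z) dz, so v = -exp(-2*z)/2: I = -exp(-2*z)*cos(z)/2 − (1/2)·∫ exp(-2*z)*sin(z) dz.
Apply parts again with u = sin(z), dv = exp(-2*z) dz: ∫ exp(-2*z)*sin(z) dz = -exp(-2*z)*sin(z)/2 + (1/2)·I. Substituting back brings back I: I = exp(-2*z)*sin(z)/4 - exp(-2*z)*cos(z)/2 − (1/4)·I.
Solving for I: (1 + 1/4)·I equals the remaining terms, so I = (4/5)·(exp(-2*z)*sin(z)/4 - exp(-2*z)*cos(z)/2).

exp(-2*z)*sin(z)/5 - 2*exp(-2*z)*cos(z)/5 + C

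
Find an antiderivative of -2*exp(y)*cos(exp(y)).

-2*sin(exp(y)) + C

Let u = exp(y), so du = (exp(y)) dy.
Rewriting, the integral becomes -2·∫ cos(u) du = -2·sin(u).
Substituting back, u = exp(y).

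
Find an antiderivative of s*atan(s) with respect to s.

s**2*atan(s)/2 - s/2 + atan(s)/2 + C

Use integration by parts with u = arctan(s), dv = s ds.
Then du = 1/(s**2 + 1) ds.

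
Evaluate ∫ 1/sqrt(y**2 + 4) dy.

Substitute y = 2·tan(θ), so dy = 2·sec(θ)^2 dθ and the radical becomes sqrt(y**2 + 4) = 2·sec(θ) by the Pythagorean identity.
Integrate the resulting trig expression in θ, then back-substitute tan(θ) = y/2, sec(θ) = sqrt(y**2 + 4)/2 (absorbing any constant into C).

log(y + sqrt(y**2 + 4)) + C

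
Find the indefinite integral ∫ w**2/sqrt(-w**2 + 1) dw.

-w*sqrt(-w**2 + 1)/2 + asin(w)/2 + C

Substitute w = sin(θ), so dw = cos(θ) dθ and the radical becomes sqrt(-w**2 + 1) = cos(θ) by the Pythagorean identity.
Integrate the resulting trig expression in θ, then back-substitute θ = asin(w), sin(θ) = w, cos(θ) = sqrt(-w**2 + 1) (absorbing any constant into C).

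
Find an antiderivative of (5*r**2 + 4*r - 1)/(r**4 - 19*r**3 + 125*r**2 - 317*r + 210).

Factor the denominator: (r - 7)*(r - 6)*(r - 5)*(r - 1).
Partial-fraction decomposition: -1/(15*(r - 1)) + 18/(r - 5) - 203/(5*(r - 6)) + 68/(3*(r - 7)).
Integrate each term: A/(r−a) contributes A·log|r−a|.

68*log(r - 7)/3 - 203*log(r - 6)/5 + 18*log(r - 5) - log(r - 1)/15 + C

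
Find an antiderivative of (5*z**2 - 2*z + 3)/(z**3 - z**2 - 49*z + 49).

Factor the denominator: (z - 7)*(z - 1)*(z + 7).
Partial-fraction decomposition: 131/(56*(z + 7)) - 1/(8*(z - 1)) + 39/(14*(z - 7)).
Integrate each term: A/(z−a) contributes A·log|z−a|.

39*log(z - 7)/14 - log(z - 1)/8 + 131*log(z + 7)/56 + C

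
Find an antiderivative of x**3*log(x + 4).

x**4*log(x + 4)/4 - x**4/16 + x**3/3 - 2*x**2 + 16*x - 64*log(x + 4) + C

Use integration by parts with u = log(x + 4), dv = x**3 dx.
Then du = 1/(x + 4) dx and v = x**4/4.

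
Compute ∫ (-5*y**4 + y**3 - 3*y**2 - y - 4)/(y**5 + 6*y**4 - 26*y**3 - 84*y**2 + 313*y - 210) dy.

-103*log(y - 3)/40 + 10*log(y - 2)/7 - log(y - 1)/8 + 277*log(y + 5)/56 - 347*log(y + 7)/40 + C

Factor the denominator: (y - 3)*(y - 2)*(y - 1)*(y + 5)*(y + 7).
Partial-fraction decomposition: -347/(40*(y + 7)) + 277/(56*(y + 5)) - 1/(8*(y - 1)) + 10/(7*(y - 2)) - 103/(40*(y - 3)).
Integrate each term: A/(y−a) contributes A·log|y−a|.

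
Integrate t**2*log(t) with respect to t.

t**3*log(t)/3 - t**3/9 + C

Use integration by parts with u = log(t), dv = t**2 dt.
Then du = 1/t dt and v = t**3/3.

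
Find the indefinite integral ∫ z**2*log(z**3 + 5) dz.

z**3*log(z**3 + 5)/3 - z**3/3 + 5*log(z**3 + 5)/3 + C

Let u = z**3 + 5, so du = (3*z**2) dz.
The integral becomes (1/3)·∫ log(u) du; integrate by parts with u′=log(u), dv′=du.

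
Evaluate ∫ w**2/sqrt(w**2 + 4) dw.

w*sqrt(w**2 + 4)/2 - 2*log(w + sqrt(w**2 + 4)) + C

Substitute w = 2·tan(θ), so dw = 2·sec(θ)^2 dθ and the radical becomes sqrt(w**2 + 4) = 2·sec(θ) by the Pythagorean identity.
Integrate the resulting trig expression in θ, then back-substitute tan(θ) = w/2, sec(θ) = sqrt(w**2 + 4)/2 (absorbing any constant into C).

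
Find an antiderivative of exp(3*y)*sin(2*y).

Let I denote the integral. Integrate by parts with u = sin(2*y), dv = exp(3*y) dy, so v = exp(3*y)/3: I = exp(3*y)*sin(2*y)/3 − (2/3)·∫ exp(3*y)*cos(2*y) dy.
Apply parts again with u = cos(2*y), dv = exp(3*y) dy: ∫ exp(3*y)*cos(2*y) dy = exp(3*y)*cos(2*y)/3 + (2/3)·I. Substituting back brings back I: I = exp(3*y)*sin(2*y)/3 - 2*exp(3*y)*cos(2*y)/9 − (4/9)·I.
Solving for I: (1 + 4/9)·I equals the remaining terms, so I = (9/13)·(exp(3*y)*sin(2*y)/3 - 2*exp(3*y)*cos(2*y)/9).

3*exp(3*y)*sin(2*y)/13 - 2*exp(3*y)*cos(2*y)/13 + C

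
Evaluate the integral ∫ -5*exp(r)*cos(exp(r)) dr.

Let u = exp(r), so du = (exp(r)) dr.
Rewriting, the integral becomes -5·∫ cos(u) du = -5·sin(u).
Substituting back, u = exp(r).

-5*sin(exp(r)) + C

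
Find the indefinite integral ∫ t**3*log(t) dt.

Use integration by parts with u = log(t), dv = t**3 dt.
Then du = 1/t dt and v = t**4/4.

t**4*log(t)/4 - t**4/16 + C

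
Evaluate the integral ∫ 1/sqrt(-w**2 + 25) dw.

asin(w/5) + C

Substitute w = 5·sin(θ), so dw = 5·cos(θ) dθ and the radical becomes sqrt(-w**2 + 25) = 5·cos(θ) by the Pythagorean identity.
Integrate the resulting trig expression in θ, then back-substitute θ = asin(w/5), sin(θ) = w/5, cos(θ) = sqrt(-w**2 + 25)/5 (absorbing any constant into C).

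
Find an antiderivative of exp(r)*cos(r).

exp(r)*sin(r)/2 + exp(r)*cos(r)/2 + C

Let I denote the integral. Integrate by parts with u = cos(r), dv = exp(r) dr, so v = exp(r): I = exp(r)*cos(r) + ∫ exp(r)*sin(r) dr.
Apply parts again with u = sin(r), dv = exp(r) dr: ∫ exp(r)*sin(r) dr = exp(r)*sin(r) − I. Substituting back brings back I: I = exp(r)*sin(r) + exp(r)*cos(r) − I.
Solving for I: (1 + 1)·I equals the remaining terms, so I = (1/2)·(exp(r)*sin(r) + exp(r)*cos(r)).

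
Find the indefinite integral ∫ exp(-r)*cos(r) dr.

exp(-r)*sin(r)/2 - exp(-r)*cos(r)/2 + C

Let I denote the integral. Integrate by parts with u = cos(r), dv = exp(-r) dr, so v = -exp(-r): I = -exp(-r)*cos(r) − ∫ exp(-r)*sin(r) dr.
Apply parts again with u = sin(r), dv = exp(-r) dr: ∫ exp(-r)*sin(r) dr = -exp(-r)*sin(r) + I. Substituting back brings back I: I = exp(-r)*sin(r) - exp(-r)*cos(r) − I.
Solving for I: (1 + 1)·I equals the remaining terms, so I = (1/2)·(exp(-r)*sin(r) - exp(-r)*cos(r)).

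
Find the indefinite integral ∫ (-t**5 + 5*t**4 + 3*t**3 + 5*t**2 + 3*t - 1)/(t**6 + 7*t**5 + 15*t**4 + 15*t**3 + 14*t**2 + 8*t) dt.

Factor the denominator: t*(t + 1)*(t + 2)*(t + 4)*(t**2 + 1).
Partial-fraction decomposition: (7*t + 6)/(85*(t**2 + 1)) - 2179/(408*(t + 4)) + 101/(20*(t + 2)) - 2/(3*(t + 1)) - 1/(8*t).
Integrate each term; A/(t−a) gives A·log|t−a|; the (Bt+D)/(t²+p²) term gives a log and an atan.

-log(t)/8 - 2*log(t + 1)/3 + 101*log(t + 2)/20 - 2179*log(t + 4)/408 + 7*log(t**2 + 1)/170 + 6*atan(t)/85 + C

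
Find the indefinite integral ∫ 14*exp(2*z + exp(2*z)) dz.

7*exp(exp(2*z)) + C

Let u = exp(2*z), so du = (2*exp(2*z)) dz.
Rewriting, the integral becomes 7·∫ e^u du = 7·e^u.
Substituting back, u = exp(2*z).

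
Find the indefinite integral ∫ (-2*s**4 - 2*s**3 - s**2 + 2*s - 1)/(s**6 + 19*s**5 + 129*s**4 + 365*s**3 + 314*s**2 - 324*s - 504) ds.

Factor the denominator: (s - 1)*(s + 2)**2*(s + 3)*(s + 6)*(s + 7).
Partial-fraction decomposition: 209/(40*(s + 7)) - 2209/(336*(s + 6)) + 31/(12*(s + 3)) - 887/(720*(s + 2)) + 5/(12*(s + 2)**2) - 1/(504*(s - 1)).
Integrate each term; A/(s−a) gives A·log|s−a|; A/(s−a)² gives −A/(s−a).

-log(s - 1)/504 - 887*log(s + 2)/720 + 31*log(s + 3)/12 - 2209*log(s + 6)/336 + 209*log(s + 7)/40 - 5/(12*s + 24) + C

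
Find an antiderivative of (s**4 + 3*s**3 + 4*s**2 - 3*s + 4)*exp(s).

(s**4 - s**3 + 7*s**2 - 17*s + 21)*exp(s) + C

Use integration by parts with u = s**4 + 3*s**3 + 4*s**2 - 3*s + 4, dv = exp(s) ds, so v = exp(s).
Apply parts 4 times (tabular method): alternate signs, differentiate u down to 0, integrate dv up.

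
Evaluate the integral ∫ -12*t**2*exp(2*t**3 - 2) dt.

-2*exp(2*t**3 - 2) + C

Let u = 2*t**3 - 2, so du = (6*t**2) dt.
Rewriting, the integral becomes -2·∫ e^u du = -2·e^u.
Substituting back, u = 2*t**3 - 2.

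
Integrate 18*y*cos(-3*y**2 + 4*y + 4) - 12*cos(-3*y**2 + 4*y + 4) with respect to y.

-3*sin(-3*y**2 + 4*y + 4) + C

Let u = 3*y**2 - 4*y - 4, so du = (6*y - 4) dy.
Rewriting, the integral becomes 3·∫ cos(u) du = 3·sin(u).
Substituting back, u = 3*y**2 - 4*y - 4.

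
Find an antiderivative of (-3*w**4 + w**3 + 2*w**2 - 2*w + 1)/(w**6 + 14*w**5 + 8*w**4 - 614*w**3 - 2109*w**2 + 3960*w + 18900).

-3611*log(w - 6)/56628 + 203*log(w - 3)/17280 + 355771*log(w + 5)/15488 - 4019*log(w + 6)/108 + 7433*log(w + 7)/520 + 1939/(176*w + 880) + C

Factor the denominator: (w - 6)*(w - 3)*(w + 5)**2*(w + 6)*(w + 7).
Partial-fraction decomposition: 7433/(520*(w + 7)) - 4019/(108*(w + 6)) + 355771/(15488*(w + 5)) - 1939/(176*(w + 5)**2) + 203/(17280*(w - 3)) - 3611/(56628*(w - 6)).
Integrate each term; A/(w−a) gives A·log|w−a|; A/(w−a)² gives −A/(w−a).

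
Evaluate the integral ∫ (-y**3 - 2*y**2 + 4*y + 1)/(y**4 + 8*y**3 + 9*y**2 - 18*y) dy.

log(y - 1)/14 - 121*log(y + 6)/126 - log(y**2 + 3*y)/18 + C

Factor the denominator: y*(y - 1)*(y + 3)*(y + 6).
Partial-fraction decomposition: -121/(126*(y + 6)) - 1/(18*(y + 3)) + 1/(14*(y - 1)) - 1/(18*y).
Integrate each term: A/(y−a) contributes A·log|y−a|.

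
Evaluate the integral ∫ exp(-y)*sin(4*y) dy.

-exp(-y)*sin(4*y)/17 - 4*exp(-y)*cos(4*y)/17 + C

Let I denote the integral. Integrate by parts with u = sin(4*y), dv = exp(-y) dy, so v = -exp(-y): I = -exp(-y)*sin(4*y) + 4·∫ exp(-y)*cos(4*y) dy.
Apply parts again with u = cos(4*y), dv = exp(-y) dy: ∫ exp(-y)*cos(4*y) dy = -exp(-y)*cos(4*y) − 4·I. Substituting back brings back I: I = -exp(-y)*sin(4*y) - 4*exp(-y)*cos(4*y) − 16·I.
Solving for I: (1 + 16)·I equals the remaining terms, so I = (1/17)·(-exp(-y)*sin(4*y) - 4*exp(-y)*cos(4*y)).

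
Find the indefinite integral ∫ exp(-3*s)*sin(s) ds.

-3*exp(-3*s)*sin(s)/10 - exp(-3*s)*cos(s)/10 + C

Let I denote the integral. Integrate by parts with u = sin(s), dv = exp(-3*s) ds, so v = -exp(-3*s)/3: I = -exp(-3*s)*sin(s)/3 + (1/3)·∫ exp(-3*s)*cos(s) ds.
Apply parts again with u = cos(s), dv = exp(-3*s) ds: ∫ exp(-3*s)*cos(s) ds = -exp(-3*s)*cos(s)/3 − (1/3)·I. Substituting back brings back I: I = -exp(-3*s)*sin(s)/3 - exp(-3*s)*cos(s)/9 − (1/9)·I.
Solving for I: (1 + 1/9)·I equals the remaining terms, so I = (9/10)·(-exp(-3*s)*sin(s)/3 - exp(-3*s)*cos(s)/9).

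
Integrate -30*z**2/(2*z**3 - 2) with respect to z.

-5*log(2*z**3 - 2) + C

Let u = 2*z**3 - 2, so du = (6*z**2) dz.
Rewriting, the integral becomes -5·∫ 1/u du = -5·log(u).
Substituting back, u = 2*z**3 - 2.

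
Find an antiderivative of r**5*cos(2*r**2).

r**4*sin(2*r**2)/4 + r**2*cos(2*r**2)/4 - sin(2*r**2)/8 + C

Let u = r², du = 2r dr; rewrite as (1/2)∫ u^2·cos(2u) du.
Now integrate by parts 2 times.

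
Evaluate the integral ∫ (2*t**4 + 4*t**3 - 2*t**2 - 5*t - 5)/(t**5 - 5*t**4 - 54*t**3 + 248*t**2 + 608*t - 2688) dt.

2012*log(t - 7)/429 - 30401*log(t - 4)/9600 - 239*log(t + 4)/1408 + 1681*log(t + 6)/2600 + 237/(80*t - 320) + C

Factor the denominator: (t - 7)*(t - 4)**2*(t + 4)*(t + 6).
Partial-fraction decomposition: 1681/(2600*(t + 6)) - 239/(1408*(t + 4)) - 30401/(9600*(t - 4)) - 237/(80*(t - 4)**2) + 2012/(429*(t - 7)).
Integrate each term; A/(t−a) gives A·log|t−a|; A/(t−a)² gives −A/(t−a).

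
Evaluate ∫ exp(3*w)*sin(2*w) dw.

3*exp(3*w)*sin(2*w)/13 - 2*exp(3*w)*cos(2*w)/13 + C

Let I denote the integral. Integrate by parts with u = sin(2*w), dv = exp(3*w) dw, so v = exp(3*w)/3: I = exp(3*w)*sin(2*w)/3 − (2/3)·∫ exp(3*w)*cos(2*w) dw.
Apply parts again with u = cos(2*w), dv = exp(3*w) dw: ∫ exp(3*w)*cos(2*w) dw = exp(3*w)*cos(2*w)/3 + (2/3)·I. Substituting back brings back I: I = exp(3*w)*sin(2*w)/3 - 2*exp(3*w)*cos(2*w)/9 − (4/9)·I.
Solving for I: (1 + 4/9)·I equals the remaining terms, so I = (9/13)·(exp(3*w)*sin(2*w)/3 - 2*exp(3*w)*cos(2*w)/9).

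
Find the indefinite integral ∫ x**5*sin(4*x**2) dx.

-x**4*cos(4*x**2)/8 + x**2*sin(4*x**2)/16 + cos(4*x**2)/64 + C

Let u = x², du = 2x dx; rewrite as (1/2)∫ u^2·sin(4u) du.
Now integrate by parts 2 times.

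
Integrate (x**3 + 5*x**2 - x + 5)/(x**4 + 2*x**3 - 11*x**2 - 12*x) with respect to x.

-5*log(x)/12 + 37*log(x - 3)/42 + 5*log(x + 1)/6 - 25*log(x + 4)/84 + C

Factor the denominator: x*(x - 3)*(x + 1)*(x + 4).
Partial-fraction decomposition: -25/(84*(x + 4)) + 5/(6*(x + 1)) + 37/(42*(x - 3)) - 5/(12*x).
Integrate each term: A/(x−a) contributes A·log|x−a|.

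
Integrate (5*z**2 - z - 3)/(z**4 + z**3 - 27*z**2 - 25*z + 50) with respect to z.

Factor the denominator: (z - 5)*(z - 1)*(z + 2)*(z + 5).
Partial-fraction decomposition: -127/(180*(z + 5)) + 19/(63*(z + 2)) - 1/(72*(z - 1)) + 117/(280*(z - 5)).
Integrate each term: A/(z−a) contributes A·log|z−a|.

117*log(z - 5)/280 - log(z - 1)/72 + 19*log(z + 2)/63 - 127*log(z + 5)/180 + C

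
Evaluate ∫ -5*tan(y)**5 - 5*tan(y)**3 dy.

-5*tan(y)**4/4 + C

Let u = tan(y), so du = (tan(y)**2 + 1) dy.
Rewriting, the integral becomes -5·∫ u^3 du = -5·u^4/4.
Substituting back, u = tan(y).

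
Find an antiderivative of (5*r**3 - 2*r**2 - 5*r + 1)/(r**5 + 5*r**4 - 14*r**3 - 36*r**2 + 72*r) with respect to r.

Factor the denominator: r*(r - 2)**2*(r + 3)*(r + 6).
Partial-fraction decomposition: -1121/(1152*(r + 6)) + 137/(225*(r + 3)) + 1121/(3200*(r - 2)) + 23/(80*(r - 2)**2) + 1/(72*r).
Integrate each term; A/(r−a) gives A·log|r−a|; A/(r−a)² gives −A/(r−a).

log(r)/72 + 1121*log(r - 2)/3200 + 137*log(r + 3)/225 - 1121*log(r + 6)/1152 - 23/(80*r - 160) + C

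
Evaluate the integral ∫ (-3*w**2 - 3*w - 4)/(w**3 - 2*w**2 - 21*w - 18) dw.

Factor the denominator: (w - 6)*(w + 1)*(w + 3).
Partial-fraction decomposition: -11/(9*(w + 3)) + 2/(7*(w + 1)) - 130/(63*(w - 6)).
Integrate each term: A/(w−a) contributes A·log|w−a|.

-130*log(w - 6)/63 + 2*log(w + 1)/7 - 11*log(w + 3)/9 + C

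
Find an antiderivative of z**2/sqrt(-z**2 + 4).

-z*sqrt(-z**2 + 4)/2 + 2*asin(z/2) + C

Substitute z = 2·sin(θ), so dz = 2·cos(θ) dθ and the radical becomes sqrt(-z**2 + 4) = 2·cos(θ) by the Pythagorean identity.
Integrate the resulting trig expression in θ, then back-substitute θ = asin(z/2), sin(θ) = z/2, cos(θ) = sqrt(-z**2 + 4)/2 (absorbing any constant into C).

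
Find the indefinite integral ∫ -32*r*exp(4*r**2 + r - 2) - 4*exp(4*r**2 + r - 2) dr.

Let u = 4*r**2 + r - 2, so du = (8*r + 1) dr.
Rewriting, the integral becomes -4·∫ e^u du = -4·e^u.
Substituting back, u = 4*r**2 + r - 2.

-4*exp(4*r**2 + r - 2) + C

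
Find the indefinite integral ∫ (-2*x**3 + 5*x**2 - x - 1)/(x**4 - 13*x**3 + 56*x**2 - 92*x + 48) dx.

Factor the denominator: (x - 6)*(x - 4)*(x - 2)*(x - 1).
Partial-fraction decomposition: -1/(15*(x - 1)) + 1/(8*(x - 2)) + 53/(12*(x - 4)) - 259/(40*(x - 6)).
Integrate each term: A/(x−a) contributes A·log|x−a|.

-259*log(x - 6)/40 + 53*log(x - 4)/12 + log(x - 2)/8 - log(x - 1)/15 + C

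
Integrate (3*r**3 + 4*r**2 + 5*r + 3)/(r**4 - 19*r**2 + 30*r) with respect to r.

Factor the denominator: r*(r - 3)*(r - 2)*(r + 5).
Partial-fraction decomposition: 297/(280*(r + 5)) - 53/(14*(r - 2)) + 45/(8*(r - 3)) + 1/(10*r).
Integrate each term: A/(r−a) contributes A·log|r−a|.

log(r)/10 + 45*log(r - 3)/8 - 53*log(r - 2)/14 + 297*log(r + 5)/280 + C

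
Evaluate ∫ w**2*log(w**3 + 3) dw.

Let u = w**3 + 3, so du = (3*w**2) dw.
The integral becomes (1/3)·∫ log(u) du; integrate by parts with u′=log(u), dv′=du.

w**3*log(w**3 + 3)/3 - w**3/3 + log(w**3 + 3) + C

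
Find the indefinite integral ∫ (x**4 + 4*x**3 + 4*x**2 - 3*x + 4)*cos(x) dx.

Use integration by parts with u = x**4 + 4*x**3 + 4*x**2 - 3*x + 4, dv = cos(x) dx, so v = sin(x).
Apply parts 4 times (tabular method): alternate signs, differentiate u down to 0, integrate dv up.

x**4*sin(x) + 4*x**3*sin(x) + 4*x**3*cos(x) - 8*x**2*sin(x) + 12*x**2*cos(x) - 27*x*sin(x) - 16*x*cos(x) + 20*sin(x) - 27*cos(x) + C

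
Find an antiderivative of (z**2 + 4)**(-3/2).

Substitute z = 2·tan(θ), so dz = 2·sec(θ)^2 dθ and the radical becomes sqrt(z**2 + 4) = 2·sec(θ) by the Pythagorean identity.
Integrate the resulting trig expression in θ, then back-substitute tan(θ) = z/2, sec(θ) = sqrt(z**2 + 4)/2 (absorbing any constant into C).

z/(4*sqrt(z**2 + 4)) + C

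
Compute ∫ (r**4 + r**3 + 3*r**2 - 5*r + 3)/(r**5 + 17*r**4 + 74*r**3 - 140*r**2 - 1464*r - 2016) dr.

117*log(r - 4)/2200 - 11*log(r + 2)/160 - 31813*log(r + 6)/800 + 2243*log(r + 7)/55 - 1221/(40*r + 240) + C

Factor the denominator: (r - 4)*(r + 2)*(r + 6)**2*(r + 7).
Partial-fraction decomposition: 2243/(55*(r + 7)) - 31813/(800*(r + 6)) + 1221/(40*(r + 6)**2) - 11/(160*(r + 2)) + 117/(2200*(r - 4)).
Integrate each term; A/(r−a) gives A·log|r−a|; A/(r−a)² gives −A/(r−a).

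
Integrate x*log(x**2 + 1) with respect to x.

x**2*log(x**2 + 1)/2 - x**2/2 + log(x**2 + 1)/2 + C

Let u = x**2 + 1, so du = (2*x) dx.
The integral becomes (1/2)·∫ log(u) du; integrate by parts with u′=log(u), dv′=du.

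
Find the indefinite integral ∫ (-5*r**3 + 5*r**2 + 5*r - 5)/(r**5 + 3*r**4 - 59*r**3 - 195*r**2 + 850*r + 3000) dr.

-175*log(r - 6)/242 + 8*log(r - 5)/15 + 25*log(r + 4)/6 - 2406*log(r + 5)/605 + 72/(11*r + 55) + C

Factor the denominator: (r - 6)*(r - 5)*(r + 4)*(r + 5)**2.
Partial-fraction decomposition: -2406/(605*(r + 5)) - 72/(11*(r + 5)**2) + 25/(6*(r + 4)) + 8/(15*(r - 5)) - 175/(242*(r - 6)).
Integrate each term; A/(r−a) gives A·log|r−a|; A/(r−a)² gives −A/(r−a).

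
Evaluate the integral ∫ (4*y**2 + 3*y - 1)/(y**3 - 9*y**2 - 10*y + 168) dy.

216*log(y - 7)/11 - 161*log(y - 6)/10 + 51*log(y + 4)/110 + C

Factor the denominator: (y - 7)*(y - 6)*(y + 4).
Partial-fraction decomposition: 51/(110*(y + 4)) - 161/(10*(y - 6)) + 216/(11*(y - 7)).
Integrate each term: A/(y−a) contributes A·log|y−a|.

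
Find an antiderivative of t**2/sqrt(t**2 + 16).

Substitute t = 4·tan(θ), so dt = 4·sec(θ)^2 dθ and the radical becomes sqrt(t**2 + 16) = 4·sec(θ) by the Pythagorean identity.
Integrate the resulting trig expression in θ, then back-substitute tan(θ) = t/4, sec(θ) = sqrt(t**2 + 16)/4 (absorbing any constant into C).

t*sqrt(t**2 + 16)/2 - 8*log(t + sqrt(t**2 + 16)) + C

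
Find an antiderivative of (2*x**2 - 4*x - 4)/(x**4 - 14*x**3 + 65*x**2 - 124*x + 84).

Factor the denominator: (x - 7)*(x - 3)*(x - 2)**2.
Partial-fraction decomposition: -4/(25*(x - 2)) - 4/(5*(x - 2)**2) - 1/(2*(x - 3)) + 33/(50*(x - 7)).
Integrate each term; A/(x−a) gives A·log|x−a|; A/(x−a)² gives −A/(x−a).

33*log(x - 7)/50 - log(x - 3)/2 - 4*log(x - 2)/25 + 4/(5*x - 10) + C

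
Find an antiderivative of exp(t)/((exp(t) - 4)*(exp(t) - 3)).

Let u = e^t, du = e^t dt.
The integral becomes ∫ du/((u-3)(u-4)); decompose into partial fractions.

log(exp(t) - 4) - log(exp(t) - 3) + C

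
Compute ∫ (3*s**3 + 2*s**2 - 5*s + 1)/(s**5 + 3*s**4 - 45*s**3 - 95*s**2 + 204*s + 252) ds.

691*log(s - 6)/3276 - 23*log(s - 2)/540 + 5*log(s + 1)/252 + 47*log(s + 3)/360 - 895*log(s + 7)/2808 + C

Factor the denominator: (s - 6)*(s - 2)*(s + 1)*(s + 3)*(s + 7).
Partial-fraction decomposition: -895/(2808*(s + 7)) + 47/(360*(s + 3)) + 5/(252*(s + 1)) - 23/(540*(s - 2)) + 691/(3276*(s - 6)).
Integrate each term: A/(s−a) contributes A·log|s−a|.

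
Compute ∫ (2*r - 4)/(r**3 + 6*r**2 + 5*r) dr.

Factor the denominator: r*(r + 1)*(r + 5).
Partial-fraction decomposition: -7/(10*(r + 5)) + 3/(2*(r + 1)) - 4/(5*r).
Integrate each term: A/(r−a) contributes A·log|r−a|.

-4*log(r)/5 + 3*log(r + 1)/2 - 7*log(r + 5)/10 + C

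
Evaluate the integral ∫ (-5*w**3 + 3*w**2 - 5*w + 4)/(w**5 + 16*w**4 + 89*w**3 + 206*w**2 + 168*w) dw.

log(w)/42 - 33*log(w + 2)/10 + 181*log(w + 3)/12 - 49*log(w + 4)/3 + 1901*log(w + 7)/420 + C

Factor the denominator: w*(w + 2)*(w + 3)*(w + 4)*(w + 7).
Partial-fraction decomposition: 1901/(420*(w + 7)) - 49/(3*(w + 4)) + 181/(12*(w + 3)) - 33/(10*(w + 2)) + 1/(42*w).
Integrate each term: A/(w−a) contributes A·log|w−a|.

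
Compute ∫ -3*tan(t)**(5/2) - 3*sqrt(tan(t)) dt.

-2*tan(t)**(3/2) + C

Let u = tan(t), so du = (tan(t)**2 + 1) dt.
Rewriting, the integral becomes -3·∫ √u du = -3·(2/3)u^(3/2).
Substituting back, u = tan(t).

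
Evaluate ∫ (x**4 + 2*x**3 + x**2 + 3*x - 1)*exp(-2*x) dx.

Use integration by parts with u = x**4 + 2*x**3 + x**2 + 3*x - 1, dv = exp(-2*x) dx, so v = -exp(-2*x)/2.
Apply parts 4 times (tabular method): alternate signs, differentiate u down to 0, integrate dv up.

(-x**4 - 4*x**3 - 7*x**2 - 10*x - 4)*exp(-2*x)/2 + C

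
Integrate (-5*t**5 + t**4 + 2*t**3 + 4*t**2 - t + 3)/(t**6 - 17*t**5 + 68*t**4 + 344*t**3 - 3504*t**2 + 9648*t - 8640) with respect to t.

Factor the denominator: (t - 6)**2*(t - 5)*(t - 4)*(t - 2)*(t + 6).
Partial-fraction decomposition: -403/(1280*(t + 6)) - 37/(256*(t - 2)) + 4673/(80*(t - 4)) - 444/(t - 5) + 24387/(64*(t - 6)) - 12337/(32*(t - 6)**2).
Integrate each term; A/(t−a) gives A·log|t−a|; A/(t−a)² gives −A/(t−a).

24387*log(t - 6)/64 - 444*log(t - 5) + 4673*log(t - 4)/80 - 37*log(t - 2)/256 - 403*log(t + 6)/1280 + 12337/(32*t - 192) + C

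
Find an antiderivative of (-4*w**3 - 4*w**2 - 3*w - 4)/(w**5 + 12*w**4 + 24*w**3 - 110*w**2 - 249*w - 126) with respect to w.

-157*log(w - 3)/1440 + 413*log(w + 1)/7200 - 734*log(w + 6)/225 + 1193*log(w + 7)/360 - 1/(120*w + 120) + C

Factor the denominator: (w - 3)*(w + 1)**2*(w + 6)*(w + 7).
Partial-fraction decomposition: 1193/(360*(w + 7)) - 734/(225*(w + 6)) + 413/(7200*(w + 1)) + 1/(120*(w + 1)**2) - 157/(1440*(w - 3)).
Integrate each term; A/(w−a) gives A·log|w−a|; A/(w−a)² gives −A/(w−a).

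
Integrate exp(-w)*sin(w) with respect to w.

-exp(-w)*sin(w)/2 - exp(-w)*cos(w)/2 + C

Let I denote the integral. Integrate by parts with u = sin(w), dv = exp(-w) dw, so v = -exp(-w): I = -exp(-w)*sin(w) + ∫ exp(-w)*cos(w) dw.
Apply parts again with u = cos(w), dv = exp(-w) dw: ∫ exp(-w)*cos(w) dw = -exp(-w)*cos(w) − I. Substituting back brings back I: I = -exp(-w)*sin(w) - exp(-w)*cos(w) − I.
Solving for I: (1 + 1)·I equals the remaining terms, so I = (1/2)·(-exp(-w)*sin(w) - exp(-w)*cos(w)).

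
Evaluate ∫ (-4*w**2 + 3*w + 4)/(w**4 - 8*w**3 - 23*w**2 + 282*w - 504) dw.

Factor the denominator: (w - 7)*(w - 4)*(w - 3)*(w + 6).
Partial-fraction decomposition: 79/(585*(w + 6)) - 23/(36*(w - 3)) + 8/(5*(w - 4)) - 57/(52*(w - 7)).
Integrate each term: A/(w−a) contributes A·log|w−a|.

-57*log(w - 7)/52 + 8*log(w - 4)/5 - 23*log(w - 3)/36 + 79*log(w + 6)/585 + C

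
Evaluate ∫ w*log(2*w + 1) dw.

w**2*log(2*w + 1)/2 - w**2/4 + w/4 - log(2*w + 1)/8 + C

Use integration by parts with u = log(2*w + 1), dv = w dw.
Then du = 2/(2*w + 1) dw and v = w**2/2.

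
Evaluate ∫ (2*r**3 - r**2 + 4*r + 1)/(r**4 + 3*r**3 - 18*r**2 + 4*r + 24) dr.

Factor the denominator: (r - 2)**2*(r + 1)*(r + 6).
Partial-fraction decomposition: 491/(320*(r + 6)) - 2/(15*(r + 1)) + 115/(192*(r - 2)) + 7/(8*(r - 2)**2).
Integrate each term; A/(r−a) gives A·log|r−a|; A/(r−a)² gives −A/(r−a).

115*log(r - 2)/192 - 2*log(r + 1)/15 + 491*log(r + 6)/320 - 7/(8*r - 16) + C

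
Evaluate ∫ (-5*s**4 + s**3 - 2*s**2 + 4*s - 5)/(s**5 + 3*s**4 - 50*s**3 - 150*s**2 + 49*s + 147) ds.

Factor the denominator: (s - 7)*(s - 1)*(s + 1)*(s + 3)*(s + 7).
Partial-fraction decomposition: -12479/(2688*(s + 7)) + 467/(320*(s + 3)) - 17/(192*(s + 1)) + 7/(384*(s - 1)) - 11737/(6720*(s - 7)).
Integrate each term: A/(s−a) contributes A·log|s−a|.

-11737*log(s - 7)/6720 + 7*log(s - 1)/384 - 17*log(s + 1)/192 + 467*log(s + 3)/320 - 12479*log(s + 7)/2688 + C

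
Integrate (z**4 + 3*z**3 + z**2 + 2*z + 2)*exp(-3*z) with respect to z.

(-27*z**4 - 117*z**3 - 144*z**2 - 150*z - 104)*exp(-3*z)/81 + C

Use integration by parts with u = z**4 + 3*z**3 + z**2 + 2*z + 2, dv = exp(-3*z) dz, so v = -exp(-3*z)/3.
Apply parts 4 times (tabular method): alternate signs, differentiate u down to 0, integrate dv up.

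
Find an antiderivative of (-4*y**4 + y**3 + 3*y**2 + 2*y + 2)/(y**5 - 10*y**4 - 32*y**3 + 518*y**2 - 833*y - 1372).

Factor the denominator: (y - 7)**2*(y - 4)*(y + 1)*(y + 7).
Partial-fraction decomposition: -223/(294*(y + 7)) + 1/(960*(y + 1)) - 82/(45*(y - 4)) - 40087/(28224*(y - 7)) - 4549/(168*(y - 7)**2).
Integrate each term; A/(y−a) gives A·log|y−a|; A/(y−a)² gives −A/(y−a).

-40087*log(y - 7)/28224 - 82*log(y - 4)/45 + log(y + 1)/960 - 223*log(y + 7)/294 + 4549/(168*y - 1176) + C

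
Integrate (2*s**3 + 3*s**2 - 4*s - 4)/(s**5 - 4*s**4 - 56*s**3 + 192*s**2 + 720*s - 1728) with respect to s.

Factor the denominator: (s - 6)**2*(s - 2)*(s + 4)*(s + 6).
Partial-fraction decomposition: -19/(144*(s + 6)) + 17/(300*(s + 4)) + 1/(48*(s - 2)) + 49/(900*(s - 6)) + 16/(15*(s - 6)**2).
Integrate each term; A/(s−a) gives A·log|s−a|; A/(s−a)² gives −A/(s−a).

49*log(s - 6)/900 + log(s - 2)/48 + 17*log(s + 4)/300 - 19*log(s + 6)/144 - 16/(15*s - 90) + C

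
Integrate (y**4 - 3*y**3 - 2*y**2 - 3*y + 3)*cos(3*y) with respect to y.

Use integration by parts with u = y**4 - 3*y**3 - 2*y**2 - 3*y + 3, dv = cos(3*y) dy, so v = sin(3*y)/3.
Apply parts 4 times (tabular method): alternate signs, differentiate u down to 0, integrate dv up.

y**4*sin(3*y)/3 - y**3*sin(3*y) + 4*y**3*cos(3*y)/9 - 10*y**2*sin(3*y)/9 - y**2*cos(3*y) - y*sin(3*y)/3 - 20*y*cos(3*y)/27 + 101*sin(3*y)/81 - cos(3*y)/9 + C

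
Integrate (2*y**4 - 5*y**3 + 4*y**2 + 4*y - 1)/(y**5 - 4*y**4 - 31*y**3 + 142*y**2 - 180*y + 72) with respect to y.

Factor the denominator: (y - 6)*(y - 2)*(y - 1)**2*(y + 6).
Partial-fraction decomposition: 3791/(4704*(y + 6)) + 323/(1225*(y - 1)) + 4/(35*(y - 1)**2) - 15/(32*(y - 2)) + 1679/(1200*(y - 6)).
Integrate each term; A/(y−a) gives A·log|y−a|; A/(y−a)² gives −A/(y−a).

1679*log(y - 6)/1200 - 15*log(y - 2)/32 + 323*log(y - 1)/1225 + 3791*log(y + 6)/4704 - 4/(35*y - 35) + C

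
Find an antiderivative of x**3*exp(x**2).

(x**2 - 1)*exp(x**2)/2 + C

Let u = x², du = 2x dx; rewrite as (1/2)∫ u^1·exp(1u) du.
Now integrate by parts 1 time.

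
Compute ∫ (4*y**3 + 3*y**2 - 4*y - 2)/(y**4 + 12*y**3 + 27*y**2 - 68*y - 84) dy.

17*log(y - 2)/108 - log(y + 1)/90 - 367*log(y + 6)/20 + 1199*log(y + 7)/54 + C

Factor the denominator: (y - 2)*(y + 1)*(y + 6)*(y + 7).
Partial-fraction decomposition: 1199/(54*(y + 7)) - 367/(20*(y + 6)) - 1/(90*(y + 1)) + 17/(108*(y - 2)).
Integrate each term: A/(y−a) contributes A·log|y−a|.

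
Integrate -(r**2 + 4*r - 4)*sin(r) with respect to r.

Use integration by parts with u = r**2 + 4*r - 4, dv = -sin(r) dr, so v = cos(r).
Apply parts 2 times (tabular method): alternate signs, differentiate u down to 0, integrate dv up.

r**2*cos(r) - 2*r*sin(r) + 4*r*cos(r) - 4*sin(r) - 6*cos(r) + C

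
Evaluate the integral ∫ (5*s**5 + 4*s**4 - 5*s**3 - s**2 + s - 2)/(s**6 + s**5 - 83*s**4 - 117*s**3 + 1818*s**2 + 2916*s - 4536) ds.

4594*log(s - 7)/507 - 5369*log(s - 6)/810 + log(s - 1)/2940 + 77*log(s + 3)/324 + 1041583*log(s + 6)/447174 + 8165/(819*s + 4914) + C

Factor the denominator: (s - 7)*(s - 6)*(s - 1)*(s + 3)*(s + 6)**2.
Partial-fraction decomposition: 1041583/(447174*(s + 6)) - 8165/(819*(s + 6)**2) + 77/(324*(s + 3)) + 1/(2940*(s - 1)) - 5369/(810*(s - 6)) + 4594/(507*(s - 7)).
Integrate each term; A/(s−a) gives A·log|s−a|; A/(s−a)² gives −A/(s−a).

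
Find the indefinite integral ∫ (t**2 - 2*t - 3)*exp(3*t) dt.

(9*t**2 - 24*t - 19)*exp(3*t)/27 + C

Use integration by parts with u = t**2 - 2*t - 3, dv = exp(3*t) dt, so v = exp(3*t)/3.
Apply parts 2 times (tabular method): alternate signs, differentiate u down to 0, integrate dv up.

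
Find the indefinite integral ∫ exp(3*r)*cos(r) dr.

Let I denote the integral. Integrate by parts with u = cos(r), dv = exp(3*r) dr, so v = exp(3*r)/3: I = exp(3*r)*cos(r)/3 + (1/3)·∫ exp(3*r)*sin(r) dr.
Apply parts again with u = sin(r), dv = exp(3*r) dr: ∫ exp(3*r)*sin(r) dr = exp(3*r)*sin(r)/3 − (1/3)·I. Substituting back brings back I: I = exp(3*r)*sin(r)/9 + exp(3*r)*cos(r)/3 − (1/9)·I.
Solving for I: (1 + 1/9)·I equals the remaining terms, so I = (9/10)·(exp(3*r)*sin(r)/9 + exp(3*r)*cos(r)/3).

exp(3*r)*sin(r)/10 + 3*exp(3*r)*cos(r)/10 + C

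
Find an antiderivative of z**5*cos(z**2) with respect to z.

Let u = z², du = 2z dz; rewrite as (1/2)∫ u^2·cos(1u) du.
Now integrate by parts 2 times.

z**4*sin(z**2)/2 + z**2*cos(z**2) - sin(z**2) + C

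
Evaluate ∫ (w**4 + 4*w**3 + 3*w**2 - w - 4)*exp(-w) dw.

(-w**4 - 8*w**3 - 27*w**2 - 53*w - 49)*exp(-w) + C

Use integration by parts with u = w**4 + 4*w**3 + 3*w**2 - w - 4, dv = exp(-w) dw, so v = -exp(-w).
Apply parts 4 times (tabular method): alternate signs, differentiate u down to 0, integrate dv up.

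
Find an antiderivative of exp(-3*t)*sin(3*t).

-exp(-3*t)*sin(3*t)/6 - exp(-3*t)*cos(3*t)/6 + C

Let I denote the integral. Integrate by parts with u = sin(3*t), dv = exp(-3*t) dt, so v = -exp(-3*t)/3: I = -exp(-3*t)*sin(3*t)/3 + ∫ exp(-3*t)*cos(3*t) dt.
Apply parts again with u = cos(3*t), dv = exp(-3*t) dt: ∫ exp(-3*t)*cos(3*t) dt = -exp(-3*t)*cos(3*t)/3 − I. Substituting back brings back I: I = -exp(-3*t)*sin(3*t)/3 - exp(-3*t)*cos(3*t)/3 − I.
Solving for I: (1 + 1)·I equals the remaining terms, so I = (1/2)·(-exp(-3*t)*sin(3*t)/3 - exp(-3*t)*cos(3*t)/3).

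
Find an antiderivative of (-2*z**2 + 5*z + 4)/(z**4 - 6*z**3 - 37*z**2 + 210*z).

2*log(z)/105 - 59*log(z - 7)/182 + 21*log(z - 5)/110 + 49*log(z + 6)/429 + C

Factor the denominator: z*(z - 7)*(z - 5)*(z + 6).
Partial-fraction decomposition: 49/(429*(z + 6)) + 21/(110*(z - 5)) - 59/(182*(z - 7)) + 2/(105*z).
Integrate each term: A/(z−a) contributes A·log|z−a|.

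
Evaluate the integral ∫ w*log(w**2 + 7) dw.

w**2*log(w**2 + 7)/2 - w**2/2 + 7*log(w**2 + 7)/2 + C

Let u = w**2 + 7, so du = (2*w) dw.
The integral becomes (1/2)·∫ log(u) du; integrate by parts with u′=log(u), dv′=du.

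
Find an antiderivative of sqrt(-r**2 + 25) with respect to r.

Substitute r = 5·sin(θ), so dr = 5·cos(θ) dθ and the radical becomes sqrt(-r**2 + 25) = 5·cos(θ) by the Pythagorean identity.
Integrate the resulting trig expression in θ, then back-substitute θ = asin(r/5), sin(θ) = r/5, cos(θ) = sqrt(-r**2 + 25)/5 (absorbing any constant into C).

r*sqrt(-r**2 + 25)/2 + 25*asin(r/5)/2 + C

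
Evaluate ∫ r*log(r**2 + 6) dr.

r**2*log(r**2 + 6)/2 - r**2/2 + 3*log(r**2 + 6) + C

Let u = r**2 + 6, so du = (2*r) dr.
The integral becomes (1/2)·∫ log(u) du; integrate by parts with u′=log(u), dv′=du.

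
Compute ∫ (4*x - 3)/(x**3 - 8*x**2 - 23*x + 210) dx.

25*log(x - 7)/12 - 21*log(x - 6)/11 - 23*log(x + 5)/132 + C

Factor the denominator: (x - 7)*(x - 6)*(x + 5).
Partial-fraction decomposition: -23/(132*(x + 5)) - 21/(11*(x - 6)) + 25/(12*(x - 7)).
Integrate each term: A/(x−a) contributes A·log|x−a|.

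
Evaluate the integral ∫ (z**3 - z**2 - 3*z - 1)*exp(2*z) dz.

(4*z**3 - 10*z**2 - 2*z - 3)*exp(2*z)/8 + C

Use integration by parts with u = z**3 - z**2 - 3*z - 1, dv = exp(2*z) dz, so v = exp(2*z)/2.
Apply parts 3 times (tabular method): alternate signs, differentiate u down to 0, integrate dv up.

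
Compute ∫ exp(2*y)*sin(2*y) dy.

Let I denote the integral. Integrate by parts with u = sin(2*y), dv = exp(2*y) dy, so v = exp(2*y)/2: I = exp(2*y)*sin(2*y)/2 − ∫ exp(2*y)*cos(2*y) dy.
Apply parts again with u = cos(2*y), dv = exp(2*y) dy: ∫ exp(2*y)*cos(2*y) dy = exp(2*y)*cos(2*y)/2 + I. Substituting back brings back I: I = exp(2*y)*sin(2*y)/2 - exp(2*y)*cos(2*y)/2 − I.
Solving for I: (1 + 1)·I equals the remaining terms, so I = (1/2)·(exp(2*y)*sin(2*y)/2 - exp(2*y)*cos(2*y)/2).

exp(2*y)*sin(2*y)/4 - exp(2*y)*cos(2*y)/4 + C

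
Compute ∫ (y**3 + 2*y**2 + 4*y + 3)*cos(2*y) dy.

Use integration by parts with u = y**3 + 2*y**2 + 4*y + 3, dv = cos(2*y) dy, so v = sin(2*y)/2.
Apply parts 3 times (tabular method): alternate signs, differentiate u down to 0, integrate dv up.

y**3*sin(2*y)/2 + y**2*sin(2*y) + 3*y**2*cos(2*y)/4 + 5*y*sin(2*y)/4 + y*cos(2*y) + sin(2*y) + 5*cos(2*y)/8 + C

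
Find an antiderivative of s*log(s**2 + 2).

Let u = s**2 + 2, so du = (2*s) ds.
The integral becomes (1/2)·∫ log(u) du; integrate by parts with u′=log(u), dv′=du.

s**2*log(s**2 + 2)/2 - s**2/2 + log(s**2 + 2) + C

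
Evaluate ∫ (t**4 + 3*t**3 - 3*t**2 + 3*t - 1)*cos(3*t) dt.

Use integration by parts with u = t**4 + 3*t**3 - 3*t**2 + 3*t - 1, dv = cos(3*t) dt, so v = sin(3*t)/3.
Apply parts 4 times (tabular method): alternate signs, differentiate u down to 0, integrate dv up.

t**4*sin(3*t)/3 + t**3*sin(3*t) + 4*t**3*cos(3*t)/9 - 13*t**2*sin(3*t)/9 + t**2*cos(3*t) + t*sin(3*t)/3 - 26*t*cos(3*t)/27 - sin(3*t)/81 + cos(3*t)/9 + C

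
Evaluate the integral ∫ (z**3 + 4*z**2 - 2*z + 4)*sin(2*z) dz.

Use integration by parts with u = z**3 + 4*z**2 - 2*z + 4, dv = sin(2*z) dz, so v = -cos(2*z)/2.
Apply parts 3 times (tabular method): alternate signs, differentiate u down to 0, integrate dv up.

-z**3*cos(2*z)/2 + 3*z**2*sin(2*z)/4 - 2*z**2*cos(2*z) + 2*z*sin(2*z) + 7*z*cos(2*z)/4 - 7*sin(2*z)/8 - cos(2*z) + C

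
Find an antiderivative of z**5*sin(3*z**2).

Let u = z², du = 2z dz; rewrite as (1/2)∫ u^2·sin(3u) du.
Now integrate by parts 2 times.

-z**4*cos(3*z**2)/6 + z**2*sin(3*z**2)/9 + cos(3*z**2)/27 + C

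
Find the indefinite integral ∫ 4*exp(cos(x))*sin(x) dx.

-4*exp(cos(x)) + C

Let u = cos(x), so du = (-sin(x)) dx.
Rewriting, the integral becomes -4·∫ e^u du = -4·e^u.
Substituting back, u = cos(x).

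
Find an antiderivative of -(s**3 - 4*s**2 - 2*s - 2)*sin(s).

Use integration by parts with u = s**3 - 4*s**2 - 2*s - 2, dv = -sin(s) ds, so v = cos(s).
Apply parts 3 times (tabular method): alternate signs, differentiate u down to 0, integrate dv up.

s**3*cos(s) - 3*s**2*sin(s) - 4*s**2*cos(s) + 8*s*sin(s) - 8*s*cos(s) + 8*sin(s) + 6*cos(s) + C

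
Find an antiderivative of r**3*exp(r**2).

(r**2 - 1)*exp(r**2)/2 + C

Let u = r², du = 2r dr; rewrite as (1/2)∫ u^1·exp(1u) du.
Now integrate by parts 1 time.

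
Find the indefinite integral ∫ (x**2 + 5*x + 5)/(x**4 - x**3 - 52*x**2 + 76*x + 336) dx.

Factor the denominator: (x - 6)*(x - 4)*(x + 2)*(x + 7).
Partial-fraction decomposition: -19/(715*(x + 7)) - 1/(240*(x + 2)) - 41/(132*(x - 4)) + 71/(208*(x - 6)).
Integrate each term: A/(x−a) contributes A·log|x−a|.

71*log(x - 6)/208 - 41*log(x - 4)/132 - log(x + 2)/240 - 19*log(x + 7)/715 + C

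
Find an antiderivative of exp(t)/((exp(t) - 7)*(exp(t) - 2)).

Let u = e^t, du = e^t dt.
The integral becomes ∫ du/((u-7)(u-2)); decompose into partial fractions.

log(exp(t) - 7)/5 - log(exp(t) - 2)/5 + C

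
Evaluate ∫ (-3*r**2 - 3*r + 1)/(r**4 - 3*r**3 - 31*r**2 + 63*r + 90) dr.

Factor the denominator: (r - 6)*(r - 3)*(r + 1)*(r + 5).
Partial-fraction decomposition: 59/(352*(r + 5)) + 1/(112*(r + 1)) + 35/(96*(r - 3)) - 125/(231*(r - 6)).
Integrate each term: A/(r−a) contributes A·log|r−a|.

-125*log(r - 6)/231 + 35*log(r - 3)/96 + log(r + 1)/112 + 59*log(r + 5)/352 + C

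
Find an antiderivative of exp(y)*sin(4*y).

exp(y)*sin(4*y)/17 - 4*exp(y)*cos(4*y)/17 + C

Let I denote the integral. Integrate by parts with u = sin(4*y), dv = exp(y) dy, so v = exp(y): I = exp(y)*sin(4*y) − 4·∫ exp(y)*cos(4*y) dy.
Apply parts again with u = cos(4*y), dv = exp(y) dy: ∫ exp(y)*cos(4*y) dy = exp(y)*cos(4*y) + 4·I. Substituting back brings back I: I = exp(y)*sin(4*y) - 4*exp(y)*cos(4*y) − 16·I.
Solving for I: (1 + 16)·I equals the remaining terms, so I = (1/17)·(exp(y)*sin(4*y) - 4*exp(y)*cos(4*y)).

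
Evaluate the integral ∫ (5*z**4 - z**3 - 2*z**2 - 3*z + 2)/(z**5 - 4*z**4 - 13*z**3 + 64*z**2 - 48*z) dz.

Factor the denominator: z*(z - 4)*(z - 3)*(z - 1)*(z + 4).
Partial-fraction decomposition: 663/(560*(z + 4)) + 1/(30*(z - 1)) - 353/(42*(z - 3)) + 587/(48*(z - 4)) - 1/(24*z).
Integrate each term: A/(z−a) contributes A·log|z−a|.

-log(z)/24 + 587*log(z - 4)/48 - 353*log(z - 3)/42 + log(z - 1)/30 + 663*log(z + 4)/560 + C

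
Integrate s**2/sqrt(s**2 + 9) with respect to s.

s*sqrt(s**2 + 9)/2 - 9*log(s + sqrt(s**2 + 9))/2 + C

Substitute s = 3·tan(θ), so ds = 3·sec(θ)^2 dθ and the radical becomes sqrt(s**2 + 9) = 3·sec(θ) by the Pythagorean identity.
Integrate the resulting trig expression in θ, then back-substitute tan(θ) = s/3, sec(θ) = sqrt(s**2 + 9)/3 (absorbing any constant into C).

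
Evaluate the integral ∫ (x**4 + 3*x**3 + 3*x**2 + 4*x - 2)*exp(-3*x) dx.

(-27*x**4 - 117*x**3 - 198*x**2 - 240*x - 26)*exp(-3*x)/81 + C

Use integration by parts with u = x**4 + 3*x**3 + 3*x**2 + 4*x - 2, dv = exp(-3*x) dx, so v = -exp(-3*x)/3.
Apply parts 4 times (tabular method): alternate signs, differentiate u down to 0, integrate dv up.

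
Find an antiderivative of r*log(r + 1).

r**2*log(r + 1)/2 - r**2/4 + r/2 - log(r + 1)/2 + C

Use integration by parts with u = log(r + 1), dv = r dr.
Then du = 1/(r + 1) dr and v = r**2/2.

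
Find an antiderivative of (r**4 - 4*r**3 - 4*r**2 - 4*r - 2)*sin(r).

-r**4*cos(r) + 4*r**3*sin(r) + 4*r**3*cos(r) - 12*r**2*sin(r) + 16*r**2*cos(r) - 32*r*sin(r) - 20*r*cos(r) + 20*sin(r) - 30*cos(r) + C

Use integration by parts with u = r**4 - 4*r**3 - 4*r**2 - 4*r - 2, dv = sin(r) dr, so v = -cos(r).
Apply parts 4 times (tabular method): alternate signs, differentiate u down to 0, integrate dv up.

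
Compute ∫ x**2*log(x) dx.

Use integration by parts with u = log(x), dv = x**2 dx.
Then du = 1/x dx and v = x**3/3.

x**3*log(x)/3 - x**3/9 + C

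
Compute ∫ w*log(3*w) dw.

Use integration by parts with u = log(3*w), dv = w dw.
Then du = 1/w dw and v = w**2/2.

w**2*(log(w) + log(3))/2 - w**2/4 + C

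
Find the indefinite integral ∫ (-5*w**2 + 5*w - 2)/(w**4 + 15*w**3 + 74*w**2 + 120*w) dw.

Factor the denominator: w*(w + 4)*(w + 5)*(w + 6).
Partial-fraction decomposition: 53/(3*(w + 6)) - 152/(5*(w + 5)) + 51/(4*(w + 4)) - 1/(60*w).
Integrate each term: A/(w−a) contributes A·log|w−a|.

-log(w)/60 + 51*log(w + 4)/4 - 152*log(w + 5)/5 + 53*log(w + 6)/3 + C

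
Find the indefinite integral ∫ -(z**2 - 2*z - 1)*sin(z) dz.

Use integration by parts with u = z**2 - 2*z - 1, dv = -sin(z) dz, so v = cos(z).
Apply parts 2 times (tabular method): alternate signs, differentiate u down to 0, integrate dv up.

z**2*cos(z) - 2*z*sin(z) - 2*z*cos(z) + 2*sin(z) - 3*cos(z) + C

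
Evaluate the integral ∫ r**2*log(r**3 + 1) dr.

Let u = r**3 + 1, so du = (3*r**2) dr.
The integral becomes (1/3)·∫ log(u) du; integrate by parts with u′=log(u), dv′=du.

r**3*log(r**3 + 1)/3 - r**3/3 + log(r**3 + 1)/3 + C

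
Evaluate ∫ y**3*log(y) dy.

y**4*log(y)/4 - y**4/16 + C

Use integration by parts with u = log(y), dv = y**3 dy.
Then du = 1/y dy and v = y**4/4.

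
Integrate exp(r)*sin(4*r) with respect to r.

exp(r)*sin(4*r)/17 - 4*exp(r)*cos(4*r)/17 + C

Let I denote the integral. Integrate by parts with u = sin(4*r), dv = exp(r) dr, so v = exp(r): I = exp(r)*sin(4*r) − 4·∫ exp(r)*cos(4*r) dr.
Apply parts again with u = cos(4*r), dv = exp(r) dr: ∫ exp(r)*cos(4*r) dr = exp(r)*cos(4*r) + 4·I. Substituting back brings back I: I = exp(r)*sin(4*r) - 4*exp(r)*cos(4*r) − 16·I.
Solving for I: (1 + 16)·I equals the remaining terms, so I = (1/17)·(exp(r)*sin(4*r) - 4*exp(r)*cos(4*r)).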